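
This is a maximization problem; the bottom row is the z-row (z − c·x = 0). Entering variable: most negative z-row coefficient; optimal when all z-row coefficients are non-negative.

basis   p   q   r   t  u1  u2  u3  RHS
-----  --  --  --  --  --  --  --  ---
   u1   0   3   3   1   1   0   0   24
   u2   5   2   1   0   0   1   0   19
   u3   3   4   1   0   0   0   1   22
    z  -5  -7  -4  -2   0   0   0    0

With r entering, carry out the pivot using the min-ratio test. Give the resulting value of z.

32

Ratio test on column r — row 1: 24/3 = 8; row 2: 19/1 = 19; row 3: 22/1 = 22. Minimum is 8 at row 1 (u1 leaves); pivot element 3.
Pivot on row 1; the z-row RHS becomes 0 − (-4)·8 = 32.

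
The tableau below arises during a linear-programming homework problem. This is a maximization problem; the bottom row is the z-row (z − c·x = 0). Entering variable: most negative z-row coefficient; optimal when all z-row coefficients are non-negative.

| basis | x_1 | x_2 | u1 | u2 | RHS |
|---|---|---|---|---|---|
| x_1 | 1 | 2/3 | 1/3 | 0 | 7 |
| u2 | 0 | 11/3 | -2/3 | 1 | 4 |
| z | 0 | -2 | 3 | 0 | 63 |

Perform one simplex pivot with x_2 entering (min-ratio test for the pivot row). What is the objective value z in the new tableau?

Ratio test on column x_2 — row 1: 7/(2/3) = 21/2; row 2: 4/(11/3) = 12/11. Minimum is 12/11 at row 2 (u2 leaves); pivot element 11/3.
Pivot on row 2; the z-row RHS becomes 63 − (-2)·(12/11) = 717/11.

717/11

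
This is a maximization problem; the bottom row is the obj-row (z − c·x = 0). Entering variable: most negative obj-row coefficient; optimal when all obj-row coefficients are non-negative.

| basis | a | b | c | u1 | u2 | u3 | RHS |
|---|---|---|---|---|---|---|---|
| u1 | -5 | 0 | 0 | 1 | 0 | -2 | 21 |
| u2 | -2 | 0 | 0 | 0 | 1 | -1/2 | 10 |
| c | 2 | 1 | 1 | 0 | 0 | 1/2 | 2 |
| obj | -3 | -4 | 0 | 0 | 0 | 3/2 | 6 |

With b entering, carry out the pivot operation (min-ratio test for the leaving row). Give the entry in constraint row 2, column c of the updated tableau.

0

Ratio test on column b — row 1: entry 0 ≤ 0; row 2: entry 0 ≤ 0; row 3: 2/1 = 2. Minimum is 2 at row 3 (c leaves); pivot element 1.
Divide row 3 by 1; eliminate column b from the other rows.
Row 2 update in column c: 0 − 0·1 = 0.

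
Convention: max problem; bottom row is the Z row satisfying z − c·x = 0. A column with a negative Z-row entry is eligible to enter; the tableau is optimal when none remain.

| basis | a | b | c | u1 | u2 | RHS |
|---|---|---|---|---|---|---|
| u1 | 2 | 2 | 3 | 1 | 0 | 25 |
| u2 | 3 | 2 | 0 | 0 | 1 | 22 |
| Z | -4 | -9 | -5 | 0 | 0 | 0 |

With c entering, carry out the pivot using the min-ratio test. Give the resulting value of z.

125/3

Ratio test on column c — row 1: 25/3 = 25/3; row 2: entry 0 ≤ 0. Minimum is 25/3 at row 1 (u1 leaves); pivot element 3.
Pivot on row 1; the Z-row RHS becomes 0 − (-5)·(25/3) = 125/3.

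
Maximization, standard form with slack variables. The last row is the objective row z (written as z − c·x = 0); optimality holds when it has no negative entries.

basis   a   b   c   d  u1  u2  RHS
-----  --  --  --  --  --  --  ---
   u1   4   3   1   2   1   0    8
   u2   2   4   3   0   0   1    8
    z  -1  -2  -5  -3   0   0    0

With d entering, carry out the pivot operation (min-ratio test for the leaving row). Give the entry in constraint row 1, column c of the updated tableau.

1/2

Ratio test on column d — row 1: 8/2 = 4; row 2: entry 0 ≤ 0. Minimum is 4 at row 1 (u1 leaves); pivot element 2.
Divide row 1 by 2; eliminate column d from the other rows.
In the new row 1, the c entry is the old entry divided by the pivot: 1/2 = 1/2.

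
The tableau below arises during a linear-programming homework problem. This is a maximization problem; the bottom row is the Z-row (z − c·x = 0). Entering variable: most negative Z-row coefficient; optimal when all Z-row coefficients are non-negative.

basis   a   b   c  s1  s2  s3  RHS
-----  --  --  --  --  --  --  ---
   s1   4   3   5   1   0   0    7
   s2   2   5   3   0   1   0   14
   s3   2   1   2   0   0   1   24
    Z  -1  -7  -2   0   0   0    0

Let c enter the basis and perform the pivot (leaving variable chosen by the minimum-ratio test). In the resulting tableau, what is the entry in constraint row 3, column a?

2/5

Ratio test on column c — row 1: 7/5 = 7/5; row 2: 14/3 = 14/3; row 3: 24/2 = 12. Minimum is 7/5 at row 1 (s1 leaves); pivot element 5.
Divide row 1 by 5; eliminate column c from the other rows.
Row 3 update in column a: 2 − 2·(4/5) = 2/5.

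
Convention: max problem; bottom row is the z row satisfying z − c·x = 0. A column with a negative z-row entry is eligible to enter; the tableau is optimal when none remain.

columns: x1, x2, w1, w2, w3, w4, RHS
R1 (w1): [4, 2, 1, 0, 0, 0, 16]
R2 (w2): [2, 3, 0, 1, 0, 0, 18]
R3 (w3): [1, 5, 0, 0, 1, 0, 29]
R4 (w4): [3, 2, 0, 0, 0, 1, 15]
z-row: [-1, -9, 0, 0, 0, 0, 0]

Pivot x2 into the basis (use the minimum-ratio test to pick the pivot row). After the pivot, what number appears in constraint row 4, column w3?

-2/5

Ratio test on column x2 — row 1: 16/2 = 8; row 2: 18/3 = 6; row 3: 29/5 = 29/5; row 4: 15/2 = 15/2. Minimum is 29/5 at row 3 (w3 leaves); pivot element 5.
Divide row 3 by 5; eliminate column x2 from the other rows.
Row 4 update in column w3: 0 − 2·(1/5) = -2/5.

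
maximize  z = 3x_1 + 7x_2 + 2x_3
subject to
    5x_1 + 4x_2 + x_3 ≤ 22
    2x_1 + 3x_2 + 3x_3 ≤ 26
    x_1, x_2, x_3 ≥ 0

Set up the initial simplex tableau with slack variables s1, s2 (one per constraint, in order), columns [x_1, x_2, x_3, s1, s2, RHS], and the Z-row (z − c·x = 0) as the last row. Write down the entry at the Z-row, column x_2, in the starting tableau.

-7

The Z-row carries the negated objective coefficients: the x_2 entry is -7.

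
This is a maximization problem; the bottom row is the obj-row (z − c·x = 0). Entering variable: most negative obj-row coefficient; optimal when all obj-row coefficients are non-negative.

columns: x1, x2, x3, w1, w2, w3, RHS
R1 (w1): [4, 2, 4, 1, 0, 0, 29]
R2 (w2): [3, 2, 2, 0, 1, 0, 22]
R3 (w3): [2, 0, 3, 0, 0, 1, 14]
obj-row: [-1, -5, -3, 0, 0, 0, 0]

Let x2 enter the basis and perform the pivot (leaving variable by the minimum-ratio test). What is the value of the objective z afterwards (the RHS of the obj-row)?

Ratio test on column x2 — row 1: 29/2 = 29/2; row 2: 22/2 = 11; row 3: entry 0 ≤ 0. Minimum is 11 at row 2 (w2 leaves); pivot element 2.
Pivot on row 2; the obj-row RHS becomes 0 − (-5)·11 = 55.

55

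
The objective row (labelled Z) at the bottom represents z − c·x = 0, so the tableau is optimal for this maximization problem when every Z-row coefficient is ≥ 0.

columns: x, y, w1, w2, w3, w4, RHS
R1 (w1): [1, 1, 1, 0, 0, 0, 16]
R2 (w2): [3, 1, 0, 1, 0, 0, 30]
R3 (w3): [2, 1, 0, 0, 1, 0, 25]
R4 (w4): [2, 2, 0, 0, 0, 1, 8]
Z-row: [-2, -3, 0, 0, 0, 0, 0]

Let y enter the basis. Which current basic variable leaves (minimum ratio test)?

w4

Column y entries and ratios — w1: 16/1 = 16; w2: 30/1 = 30; w3: 25/1 = 25; w4: 8/2 = 4.
Smallest ratio is 4 in the row of w4, so w4 leaves.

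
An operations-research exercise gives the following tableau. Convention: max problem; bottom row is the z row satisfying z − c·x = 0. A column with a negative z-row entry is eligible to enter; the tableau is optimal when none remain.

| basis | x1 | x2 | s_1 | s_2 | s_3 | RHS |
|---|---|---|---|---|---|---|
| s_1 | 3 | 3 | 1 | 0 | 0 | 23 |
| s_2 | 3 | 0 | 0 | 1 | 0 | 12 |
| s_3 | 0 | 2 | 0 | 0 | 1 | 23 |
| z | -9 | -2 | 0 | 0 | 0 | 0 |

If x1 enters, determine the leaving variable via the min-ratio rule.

s_2

Column x1 entries and ratios — s_1: 23/3 = 23/3; s_2: 12/3 = 4; s_3: 0 ≤ 0, skip.
Smallest ratio is 4 in the row of s_2, so s_2 leaves.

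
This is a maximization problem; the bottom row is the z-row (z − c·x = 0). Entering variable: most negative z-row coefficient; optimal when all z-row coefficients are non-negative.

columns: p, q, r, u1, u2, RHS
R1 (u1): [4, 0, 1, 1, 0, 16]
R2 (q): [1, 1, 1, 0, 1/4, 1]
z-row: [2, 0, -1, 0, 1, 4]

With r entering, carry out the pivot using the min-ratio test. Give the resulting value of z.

Ratio test on column r — row 1: 16/1 = 16; row 2: 1/1 = 1. Minimum is 1 at row 2 (q leaves); pivot element 1.
Pivot on row 2; the z-row RHS becomes 4 − (-1)·1 = 5.

5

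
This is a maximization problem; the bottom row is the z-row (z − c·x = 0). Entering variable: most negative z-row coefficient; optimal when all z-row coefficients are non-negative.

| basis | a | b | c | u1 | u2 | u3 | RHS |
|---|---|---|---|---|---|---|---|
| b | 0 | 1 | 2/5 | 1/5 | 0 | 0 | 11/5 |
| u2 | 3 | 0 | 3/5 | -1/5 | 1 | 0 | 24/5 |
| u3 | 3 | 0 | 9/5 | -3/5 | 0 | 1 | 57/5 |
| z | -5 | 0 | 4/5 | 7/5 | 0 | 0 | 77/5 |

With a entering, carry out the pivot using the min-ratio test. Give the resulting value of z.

117/5

Ratio test on column a — row 1: entry 0 ≤ 0; row 2: (24/5)/3 = 8/5; row 3: (57/5)/3 = 19/5. Minimum is 8/5 at row 2 (u2 leaves); pivot element 3.
Pivot on row 2; the z-row RHS becomes 77/5 − (-5)·(8/5) = 117/5.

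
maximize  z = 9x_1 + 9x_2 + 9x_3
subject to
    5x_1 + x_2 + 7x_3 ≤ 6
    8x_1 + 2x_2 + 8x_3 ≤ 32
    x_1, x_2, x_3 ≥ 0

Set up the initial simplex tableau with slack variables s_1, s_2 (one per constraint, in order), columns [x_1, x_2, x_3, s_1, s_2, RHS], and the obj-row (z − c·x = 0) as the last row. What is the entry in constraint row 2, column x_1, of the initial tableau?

8

Constraint 2 has coefficient 8 on x_1.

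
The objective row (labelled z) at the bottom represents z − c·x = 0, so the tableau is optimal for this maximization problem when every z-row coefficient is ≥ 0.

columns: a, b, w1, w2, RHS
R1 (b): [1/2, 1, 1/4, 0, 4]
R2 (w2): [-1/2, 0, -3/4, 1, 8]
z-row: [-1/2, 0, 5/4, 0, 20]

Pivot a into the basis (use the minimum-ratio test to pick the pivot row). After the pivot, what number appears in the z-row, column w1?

Ratio test on column a — row 1: 4/(1/2) = 8; row 2: entry -1/2 ≤ 0. Minimum is 8 at row 1 (b leaves); pivot element 1/2.
Divide row 1 by 1/2; eliminate column a from the other rows.
z-row update in column w1: 5/4 − (-1/2)·(1/2) = 3/2.

3/2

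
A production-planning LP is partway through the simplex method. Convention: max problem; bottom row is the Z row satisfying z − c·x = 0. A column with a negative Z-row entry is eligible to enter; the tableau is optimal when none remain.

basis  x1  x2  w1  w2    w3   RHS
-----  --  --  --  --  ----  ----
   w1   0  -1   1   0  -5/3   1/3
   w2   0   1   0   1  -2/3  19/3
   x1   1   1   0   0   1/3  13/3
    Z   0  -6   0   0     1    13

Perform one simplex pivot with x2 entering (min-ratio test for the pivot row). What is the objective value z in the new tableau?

39

Ratio test on column x2 — row 1: entry -1 ≤ 0; row 2: (19/3)/1 = 19/3; row 3: (13/3)/1 = 13/3. Minimum is 13/3 at row 3 (x1 leaves); pivot element 1.
Pivot on row 3; the Z-row RHS becomes 13 − (-6)·(13/3) = 39.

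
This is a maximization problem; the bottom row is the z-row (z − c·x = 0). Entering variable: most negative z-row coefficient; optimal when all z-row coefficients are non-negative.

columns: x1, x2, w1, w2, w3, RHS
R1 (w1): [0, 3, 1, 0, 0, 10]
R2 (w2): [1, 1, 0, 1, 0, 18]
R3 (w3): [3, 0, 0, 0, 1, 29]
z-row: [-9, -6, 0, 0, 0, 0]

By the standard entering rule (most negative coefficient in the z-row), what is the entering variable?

x1

Negative z-row entries: x1: -9, x2: -6.
The most negative is -9 in column x1, so x1 enters.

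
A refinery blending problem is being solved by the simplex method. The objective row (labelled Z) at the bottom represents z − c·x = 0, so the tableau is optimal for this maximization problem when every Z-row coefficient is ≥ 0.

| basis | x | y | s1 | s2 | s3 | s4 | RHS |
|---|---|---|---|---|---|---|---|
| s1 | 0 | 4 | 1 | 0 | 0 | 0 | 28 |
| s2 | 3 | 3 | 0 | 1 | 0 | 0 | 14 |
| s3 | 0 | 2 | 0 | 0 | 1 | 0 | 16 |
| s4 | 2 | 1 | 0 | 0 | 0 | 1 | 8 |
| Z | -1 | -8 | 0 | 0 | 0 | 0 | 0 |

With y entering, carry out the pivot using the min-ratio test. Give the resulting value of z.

112/3

Ratio test on column y — row 1: 28/4 = 7; row 2: 14/3 = 14/3; row 3: 16/2 = 8; row 4: 8/1 = 8. Minimum is 14/3 at row 2 (s2 leaves); pivot element 3.
Pivot on row 2; the Z-row RHS becomes 0 − (-8)·(14/3) = 112/3.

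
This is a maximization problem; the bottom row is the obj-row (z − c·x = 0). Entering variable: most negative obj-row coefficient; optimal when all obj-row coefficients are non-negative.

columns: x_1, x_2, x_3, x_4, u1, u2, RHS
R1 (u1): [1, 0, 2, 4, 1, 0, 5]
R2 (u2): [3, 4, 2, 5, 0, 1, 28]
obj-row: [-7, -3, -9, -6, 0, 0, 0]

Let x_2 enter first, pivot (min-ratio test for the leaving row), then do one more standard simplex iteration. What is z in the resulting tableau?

Ratio test on column x_2 — row 1: entry 0 ≤ 0; row 2: 28/4 = 7. Minimum is 7 at row 2 (u2 leaves); pivot element 4.
Pivot on row 2; the obj-row RHS becomes 0 − (-3)·7 = 21.
Next entering variable (most negative obj-row entry -15/2): x_3.
Ratio test on column x_3 — row 1: 5/2 = 5/2; row 2: 7/(1/2) = 14. Minimum is 5/2 at row 1 (u1 leaves); pivot element 2.
After the second pivot the obj-row RHS is 21 − (-15/2)·(5/2) = 159/4.

159/4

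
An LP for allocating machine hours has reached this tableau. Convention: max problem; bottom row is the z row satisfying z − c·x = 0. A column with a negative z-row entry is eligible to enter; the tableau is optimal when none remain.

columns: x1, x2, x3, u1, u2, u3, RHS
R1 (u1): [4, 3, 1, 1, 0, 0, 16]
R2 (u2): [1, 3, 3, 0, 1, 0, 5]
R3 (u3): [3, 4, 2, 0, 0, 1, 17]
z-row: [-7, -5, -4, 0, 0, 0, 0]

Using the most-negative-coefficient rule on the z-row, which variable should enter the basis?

x1

Negative z-row entries: x1: -7, x2: -5, x3: -4.
The most negative is -7 in column x1, so x1 enters.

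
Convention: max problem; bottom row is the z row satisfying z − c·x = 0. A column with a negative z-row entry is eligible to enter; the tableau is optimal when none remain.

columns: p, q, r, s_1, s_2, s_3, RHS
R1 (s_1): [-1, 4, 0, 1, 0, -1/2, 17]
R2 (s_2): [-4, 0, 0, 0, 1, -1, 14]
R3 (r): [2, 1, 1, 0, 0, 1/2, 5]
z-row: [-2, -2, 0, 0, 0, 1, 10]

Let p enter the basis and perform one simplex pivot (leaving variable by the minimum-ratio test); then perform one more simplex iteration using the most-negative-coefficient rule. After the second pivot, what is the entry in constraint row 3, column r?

4/9

Ratio test on column p — row 1: entry -1 ≤ 0; row 2: entry -4 ≤ 0; row 3: 5/2 = 5/2. Minimum is 5/2 at row 3 (r leaves); pivot element 2.
Divide row 3 by 2; eliminate column p from the other rows.
Second iteration: most negative z-row entry is -1 in column q, so q enters.
Ratio test on column q — row 1: (39/2)/(9/2) = 13/3; row 2: 24/2 = 12; row 3: (5/2)/(1/2) = 5. Minimum is 13/3 at row 1 (s_1 leaves); pivot element 9/2.
Divide row 1 by 9/2; eliminate column q from the other rows.
After both pivots, the entry at constraint row 3, column r is 4/9.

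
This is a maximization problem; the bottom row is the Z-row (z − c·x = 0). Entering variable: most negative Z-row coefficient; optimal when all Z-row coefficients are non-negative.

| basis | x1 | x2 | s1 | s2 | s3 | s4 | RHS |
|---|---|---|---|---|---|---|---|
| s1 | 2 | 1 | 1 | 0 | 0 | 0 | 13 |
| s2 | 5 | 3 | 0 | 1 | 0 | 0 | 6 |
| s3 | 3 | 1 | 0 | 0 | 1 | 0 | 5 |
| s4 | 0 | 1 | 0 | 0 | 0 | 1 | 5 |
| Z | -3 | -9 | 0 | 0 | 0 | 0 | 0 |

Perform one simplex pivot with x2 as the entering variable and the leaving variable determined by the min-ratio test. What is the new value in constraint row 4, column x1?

Ratio test on column x2 — row 1: 13/1 = 13; row 2: 6/3 = 2; row 3: 5/1 = 5; row 4: 5/1 = 5. Minimum is 2 at row 2 (s2 leaves); pivot element 3.
Divide row 2 by 3; eliminate column x2 from the other rows.
Row 4 update in column x1: 0 − 1·(5/3) = -5/3.

-5/3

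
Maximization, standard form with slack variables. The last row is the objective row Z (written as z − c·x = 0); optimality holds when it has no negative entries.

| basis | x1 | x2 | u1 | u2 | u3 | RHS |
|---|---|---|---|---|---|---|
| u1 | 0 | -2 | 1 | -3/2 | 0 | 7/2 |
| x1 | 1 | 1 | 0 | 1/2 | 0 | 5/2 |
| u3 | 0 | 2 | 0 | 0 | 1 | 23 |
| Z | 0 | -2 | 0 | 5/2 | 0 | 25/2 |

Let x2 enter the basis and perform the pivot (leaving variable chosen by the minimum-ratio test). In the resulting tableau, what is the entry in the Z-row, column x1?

Ratio test on column x2 — row 1: entry -2 ≤ 0; row 2: (5/2)/1 = 5/2; row 3: 23/2 = 23/2. Minimum is 5/2 at row 2 (x1 leaves); pivot element 1.
Divide row 2 by 1; eliminate column x2 from the other rows.
Z-row update in column x1: 0 − (-2)·1 = 2.

2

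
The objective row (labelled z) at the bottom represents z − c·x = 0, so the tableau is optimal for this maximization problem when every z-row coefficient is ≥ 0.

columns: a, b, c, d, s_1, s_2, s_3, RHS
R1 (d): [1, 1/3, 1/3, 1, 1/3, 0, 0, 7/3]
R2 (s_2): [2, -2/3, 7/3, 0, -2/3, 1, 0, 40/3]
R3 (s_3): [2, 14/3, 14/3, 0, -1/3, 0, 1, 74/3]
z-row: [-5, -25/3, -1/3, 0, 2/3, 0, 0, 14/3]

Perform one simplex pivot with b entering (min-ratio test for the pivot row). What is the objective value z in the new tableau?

Ratio test on column b — row 1: (7/3)/(1/3) = 7; row 2: entry -2/3 ≤ 0; row 3: (74/3)/(14/3) = 37/7. Minimum is 37/7 at row 3 (s_3 leaves); pivot element 14/3.
Pivot on row 3; the z-row RHS becomes 14/3 − (-25/3)·(37/7) = 341/7.

341/7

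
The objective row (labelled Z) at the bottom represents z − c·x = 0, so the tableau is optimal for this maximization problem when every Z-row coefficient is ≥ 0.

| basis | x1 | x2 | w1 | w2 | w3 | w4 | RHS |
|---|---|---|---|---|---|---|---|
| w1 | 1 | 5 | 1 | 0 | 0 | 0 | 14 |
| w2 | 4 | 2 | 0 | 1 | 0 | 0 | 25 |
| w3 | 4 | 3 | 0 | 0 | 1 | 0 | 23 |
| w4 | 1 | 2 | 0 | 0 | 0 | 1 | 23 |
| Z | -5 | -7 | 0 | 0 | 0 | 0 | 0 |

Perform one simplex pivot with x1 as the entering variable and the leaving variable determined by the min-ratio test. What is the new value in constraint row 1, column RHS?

33/4

Ratio test on column x1 — row 1: 14/1 = 14; row 2: 25/4 = 25/4; row 3: 23/4 = 23/4; row 4: 23/1 = 23. Minimum is 23/4 at row 3 (w3 leaves); pivot element 4.
Divide row 3 by 4; eliminate column x1 from the other rows.
Row 1 update in column RHS: 14 − 1·(23/4) = 33/4.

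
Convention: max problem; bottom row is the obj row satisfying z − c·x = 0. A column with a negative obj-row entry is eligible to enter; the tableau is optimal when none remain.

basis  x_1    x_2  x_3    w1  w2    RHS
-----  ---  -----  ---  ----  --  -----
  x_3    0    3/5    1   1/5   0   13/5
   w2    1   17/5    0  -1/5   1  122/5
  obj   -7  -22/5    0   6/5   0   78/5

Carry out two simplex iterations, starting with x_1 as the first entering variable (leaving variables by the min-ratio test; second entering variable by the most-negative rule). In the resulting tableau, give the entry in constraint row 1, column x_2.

3

Ratio test on column x_1 — row 1: entry 0 ≤ 0; row 2: (122/5)/1 = 122/5. Minimum is 122/5 at row 2 (w2 leaves); pivot element 1.
Divide row 2 by 1; eliminate column x_1 from the other rows.
Second iteration: most negative obj-row entry is -1/5 in column w1, so w1 enters.
Ratio test on column w1 — row 1: (13/5)/(1/5) = 13; row 2: entry -1/5 ≤ 0. Minimum is 13 at row 1 (x_3 leaves); pivot element 1/5.
Divide row 1 by 1/5; eliminate column w1 from the other rows.
After both pivots, the entry at constraint row 1, column x_2 is 3.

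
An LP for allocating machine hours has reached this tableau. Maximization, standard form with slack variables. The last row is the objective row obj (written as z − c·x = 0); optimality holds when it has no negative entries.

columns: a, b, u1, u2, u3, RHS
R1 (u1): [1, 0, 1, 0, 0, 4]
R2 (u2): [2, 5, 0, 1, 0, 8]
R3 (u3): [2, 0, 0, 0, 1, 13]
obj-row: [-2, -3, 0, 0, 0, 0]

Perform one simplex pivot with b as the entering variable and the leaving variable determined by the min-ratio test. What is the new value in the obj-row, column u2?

Ratio test on column b — row 1: entry 0 ≤ 0; row 2: 8/5 = 8/5; row 3: entry 0 ≤ 0. Minimum is 8/5 at row 2 (u2 leaves); pivot element 5.
Divide row 2 by 5; eliminate column b from the other rows.
obj-row update in column u2: 0 − (-3)·(1/5) = 3/5.

3/5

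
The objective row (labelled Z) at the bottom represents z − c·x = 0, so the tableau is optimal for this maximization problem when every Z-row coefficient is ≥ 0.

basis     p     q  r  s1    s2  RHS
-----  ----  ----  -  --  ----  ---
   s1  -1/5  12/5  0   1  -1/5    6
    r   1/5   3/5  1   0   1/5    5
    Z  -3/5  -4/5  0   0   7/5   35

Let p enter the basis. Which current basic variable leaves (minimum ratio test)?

r

Column p entries and ratios — s1: -1/5 ≤ 0, skip; r: 5/(1/5) = 25.
Smallest ratio is 25 in the row of r, so r leaves.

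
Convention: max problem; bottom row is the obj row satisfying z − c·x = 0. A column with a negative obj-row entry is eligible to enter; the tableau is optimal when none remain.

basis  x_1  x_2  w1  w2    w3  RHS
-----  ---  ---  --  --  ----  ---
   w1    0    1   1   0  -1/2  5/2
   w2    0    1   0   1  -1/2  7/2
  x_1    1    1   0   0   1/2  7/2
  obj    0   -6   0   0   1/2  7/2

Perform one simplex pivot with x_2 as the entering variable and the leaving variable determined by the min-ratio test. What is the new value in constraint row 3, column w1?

Ratio test on column x_2 — row 1: (5/2)/1 = 5/2; row 2: (7/2)/1 = 7/2; row 3: (7/2)/1 = 7/2. Minimum is 5/2 at row 1 (w1 leaves); pivot element 1.
Divide row 1 by 1; eliminate column x_2 from the other rows.
Row 3 update in column w1: 0 − 1·1 = -1.

-1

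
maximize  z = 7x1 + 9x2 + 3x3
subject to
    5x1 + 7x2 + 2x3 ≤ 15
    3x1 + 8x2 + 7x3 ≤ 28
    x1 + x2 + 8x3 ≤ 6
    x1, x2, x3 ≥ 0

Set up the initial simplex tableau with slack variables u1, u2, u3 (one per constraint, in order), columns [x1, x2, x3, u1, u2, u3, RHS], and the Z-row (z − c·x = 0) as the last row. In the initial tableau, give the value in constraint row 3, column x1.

1

Constraint 3 has coefficient 1 on x1.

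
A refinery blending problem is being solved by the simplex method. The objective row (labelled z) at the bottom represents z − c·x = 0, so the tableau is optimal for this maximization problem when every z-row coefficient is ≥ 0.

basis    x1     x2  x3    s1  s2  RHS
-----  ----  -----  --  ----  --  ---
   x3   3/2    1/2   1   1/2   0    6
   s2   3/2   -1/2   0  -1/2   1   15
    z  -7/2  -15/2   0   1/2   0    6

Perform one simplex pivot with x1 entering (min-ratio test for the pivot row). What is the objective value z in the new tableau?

Ratio test on column x1 — row 1: 6/(3/2) = 4; row 2: 15/(3/2) = 10. Minimum is 4 at row 1 (x3 leaves); pivot element 3/2.
Pivot on row 1; the z-row RHS becomes 6 − (-7/2)·4 = 20.

20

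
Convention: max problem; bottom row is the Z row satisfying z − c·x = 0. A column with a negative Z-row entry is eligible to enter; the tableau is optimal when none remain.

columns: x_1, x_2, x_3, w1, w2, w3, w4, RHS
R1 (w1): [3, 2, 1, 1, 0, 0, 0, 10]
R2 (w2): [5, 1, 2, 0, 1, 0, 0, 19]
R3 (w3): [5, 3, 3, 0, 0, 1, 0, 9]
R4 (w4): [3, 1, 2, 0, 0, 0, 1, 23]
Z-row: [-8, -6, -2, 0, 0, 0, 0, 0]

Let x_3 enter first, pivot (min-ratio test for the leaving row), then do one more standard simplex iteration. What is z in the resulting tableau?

Ratio test on column x_3 — row 1: 10/1 = 10; row 2: 19/2 = 19/2; row 3: 9/3 = 3; row 4: 23/2 = 23/2. Minimum is 3 at row 3 (w3 leaves); pivot element 3.
Pivot on row 3; the Z-row RHS becomes 0 − (-2)·3 = 6.
Next entering variable (most negative Z-row entry -14/3): x_1.
Ratio test on column x_1 — row 1: 7/(4/3) = 21/4; row 2: 13/(5/3) = 39/5; row 3: 3/(5/3) = 9/5; row 4: entry -1/3 ≤ 0. Minimum is 9/5 at row 3 (x_3 leaves); pivot element 5/3.
After the second pivot the Z-row RHS is 6 − (-14/3)·(9/5) = 72/5.

72/5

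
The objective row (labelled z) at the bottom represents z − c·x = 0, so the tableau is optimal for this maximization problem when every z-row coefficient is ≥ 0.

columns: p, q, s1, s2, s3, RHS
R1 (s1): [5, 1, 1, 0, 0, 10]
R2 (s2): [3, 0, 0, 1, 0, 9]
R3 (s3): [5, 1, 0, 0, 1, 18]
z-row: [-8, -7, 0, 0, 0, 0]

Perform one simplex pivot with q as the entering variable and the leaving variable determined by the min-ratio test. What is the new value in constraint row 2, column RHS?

9

Ratio test on column q — row 1: 10/1 = 10; row 2: entry 0 ≤ 0; row 3: 18/1 = 18. Minimum is 10 at row 1 (s1 leaves); pivot element 1.
Divide row 1 by 1; eliminate column q from the other rows.
Row 2 update in column RHS: 9 − 0·10 = 9.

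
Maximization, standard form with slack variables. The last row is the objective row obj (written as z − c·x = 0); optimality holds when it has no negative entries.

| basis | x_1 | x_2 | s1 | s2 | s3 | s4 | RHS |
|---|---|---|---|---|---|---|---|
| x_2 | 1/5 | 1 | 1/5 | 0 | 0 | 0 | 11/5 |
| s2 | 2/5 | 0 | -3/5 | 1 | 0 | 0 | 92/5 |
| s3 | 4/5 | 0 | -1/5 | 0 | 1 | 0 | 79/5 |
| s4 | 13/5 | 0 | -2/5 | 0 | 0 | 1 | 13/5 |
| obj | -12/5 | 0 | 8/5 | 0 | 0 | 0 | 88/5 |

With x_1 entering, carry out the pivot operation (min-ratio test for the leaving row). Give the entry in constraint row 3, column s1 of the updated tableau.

-1/13

Ratio test on column x_1 — row 1: (11/5)/(1/5) = 11; row 2: (92/5)/(2/5) = 46; row 3: (79/5)/(4/5) = 79/4; row 4: (13/5)/(13/5) = 1. Minimum is 1 at row 4 (s4 leaves); pivot element 13/5.
Divide row 4 by 13/5; eliminate column x_1 from the other rows.
Row 3 update in column s1: -1/5 − (4/5)·(-2/13) = -1/13.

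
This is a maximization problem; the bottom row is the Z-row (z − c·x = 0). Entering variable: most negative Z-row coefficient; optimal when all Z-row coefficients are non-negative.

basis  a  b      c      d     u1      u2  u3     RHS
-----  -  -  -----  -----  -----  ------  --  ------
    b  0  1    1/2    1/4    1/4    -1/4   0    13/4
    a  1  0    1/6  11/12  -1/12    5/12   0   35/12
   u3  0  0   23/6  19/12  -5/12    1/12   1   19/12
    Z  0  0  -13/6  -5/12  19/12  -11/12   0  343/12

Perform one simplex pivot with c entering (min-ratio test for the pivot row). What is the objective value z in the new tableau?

678/23

Ratio test on column c — row 1: (13/4)/(1/2) = 13/2; row 2: (35/12)/(1/6) = 35/2; row 3: (19/12)/(23/6) = 19/46. Minimum is 19/46 at row 3 (u3 leaves); pivot element 23/6.
Pivot on row 3; the Z-row RHS becomes 343/12 − (-13/6)·(19/46) = 678/23.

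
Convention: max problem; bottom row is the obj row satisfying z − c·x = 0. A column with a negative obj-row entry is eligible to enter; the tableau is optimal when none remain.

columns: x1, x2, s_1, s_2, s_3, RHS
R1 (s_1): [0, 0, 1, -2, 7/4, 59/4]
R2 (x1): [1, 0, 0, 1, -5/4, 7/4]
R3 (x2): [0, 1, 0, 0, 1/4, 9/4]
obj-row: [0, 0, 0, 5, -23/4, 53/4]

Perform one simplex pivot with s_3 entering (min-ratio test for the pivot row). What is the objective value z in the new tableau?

432/7

Ratio test on column s_3 — row 1: (59/4)/(7/4) = 59/7; row 2: entry -5/4 ≤ 0; row 3: (9/4)/(1/4) = 9. Minimum is 59/7 at row 1 (s_1 leaves); pivot element 7/4.
Pivot on row 1; the obj-row RHS becomes 53/4 − (-23/4)·(59/7) = 432/7.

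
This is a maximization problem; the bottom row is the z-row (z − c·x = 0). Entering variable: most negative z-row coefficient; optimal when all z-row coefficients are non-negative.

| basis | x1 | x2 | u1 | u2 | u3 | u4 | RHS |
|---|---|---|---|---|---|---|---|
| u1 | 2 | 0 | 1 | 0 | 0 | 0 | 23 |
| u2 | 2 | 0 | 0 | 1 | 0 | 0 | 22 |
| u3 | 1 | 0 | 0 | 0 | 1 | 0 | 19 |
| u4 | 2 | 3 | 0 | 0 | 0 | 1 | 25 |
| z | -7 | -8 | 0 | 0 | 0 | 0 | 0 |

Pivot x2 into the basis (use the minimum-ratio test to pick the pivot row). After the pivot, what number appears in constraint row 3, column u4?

Ratio test on column x2 — row 1: entry 0 ≤ 0; row 2: entry 0 ≤ 0; row 3: entry 0 ≤ 0; row 4: 25/3 = 25/3. Minimum is 25/3 at row 4 (u4 leaves); pivot element 3.
Divide row 4 by 3; eliminate column x2 from the other rows.
Row 3 update in column u4: 0 − 0·(1/3) = 0.

0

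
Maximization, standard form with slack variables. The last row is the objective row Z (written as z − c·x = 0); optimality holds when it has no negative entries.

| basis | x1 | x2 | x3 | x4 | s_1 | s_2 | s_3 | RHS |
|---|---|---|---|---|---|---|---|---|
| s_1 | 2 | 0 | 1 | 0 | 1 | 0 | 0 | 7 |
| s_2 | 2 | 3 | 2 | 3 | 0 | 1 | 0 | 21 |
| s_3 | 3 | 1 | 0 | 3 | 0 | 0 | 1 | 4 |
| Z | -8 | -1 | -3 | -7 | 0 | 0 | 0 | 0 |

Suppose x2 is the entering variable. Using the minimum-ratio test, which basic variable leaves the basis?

s_3

Column x2 entries and ratios — s_1: 0 ≤ 0, skip; s_2: 21/3 = 7; s_3: 4/1 = 4.
Smallest ratio is 4 in the row of s_3, so s_3 leaves.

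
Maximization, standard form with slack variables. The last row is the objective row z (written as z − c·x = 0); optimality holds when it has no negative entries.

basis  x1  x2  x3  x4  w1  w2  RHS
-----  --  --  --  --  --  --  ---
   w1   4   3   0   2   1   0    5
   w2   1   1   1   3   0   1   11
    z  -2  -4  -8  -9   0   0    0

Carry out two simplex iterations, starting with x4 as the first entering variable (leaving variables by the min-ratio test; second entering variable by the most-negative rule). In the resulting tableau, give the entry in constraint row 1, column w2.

0

Ratio test on column x4 — row 1: 5/2 = 5/2; row 2: 11/3 = 11/3. Minimum is 5/2 at row 1 (w1 leaves); pivot element 2.
Divide row 1 by 2; eliminate column x4 from the other rows.
Second iteration: most negative z-row entry is -8 in column x3, so x3 enters.
Ratio test on column x3 — row 1: entry 0 ≤ 0; row 2: (7/2)/1 = 7/2. Minimum is 7/2 at row 2 (w2 leaves); pivot element 1.
Divide row 2 by 1; eliminate column x3 from the other rows.
After both pivots, the entry at constraint row 1, column w2 is 0.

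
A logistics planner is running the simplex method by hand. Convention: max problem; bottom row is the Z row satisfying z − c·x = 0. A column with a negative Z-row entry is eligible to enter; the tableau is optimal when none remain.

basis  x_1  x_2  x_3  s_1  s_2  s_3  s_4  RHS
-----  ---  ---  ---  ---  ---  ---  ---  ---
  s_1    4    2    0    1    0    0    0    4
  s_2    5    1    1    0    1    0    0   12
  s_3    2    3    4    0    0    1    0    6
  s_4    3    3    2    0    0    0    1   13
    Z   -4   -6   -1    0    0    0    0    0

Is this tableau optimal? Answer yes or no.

no

The Z-row has a negative entry -6 in column x_2, so it is not optimal.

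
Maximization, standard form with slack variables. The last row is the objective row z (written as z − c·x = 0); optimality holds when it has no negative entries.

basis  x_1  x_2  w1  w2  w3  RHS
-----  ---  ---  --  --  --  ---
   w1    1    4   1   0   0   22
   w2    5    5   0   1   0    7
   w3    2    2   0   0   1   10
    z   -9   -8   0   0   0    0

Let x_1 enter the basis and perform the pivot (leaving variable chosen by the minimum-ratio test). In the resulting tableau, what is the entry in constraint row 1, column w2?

-1/5

Ratio test on column x_1 — row 1: 22/1 = 22; row 2: 7/5 = 7/5; row 3: 10/2 = 5. Minimum is 7/5 at row 2 (w2 leaves); pivot element 5.
Divide row 2 by 5; eliminate column x_1 from the other rows.
Row 1 update in column w2: 0 − 1·(1/5) = -1/5.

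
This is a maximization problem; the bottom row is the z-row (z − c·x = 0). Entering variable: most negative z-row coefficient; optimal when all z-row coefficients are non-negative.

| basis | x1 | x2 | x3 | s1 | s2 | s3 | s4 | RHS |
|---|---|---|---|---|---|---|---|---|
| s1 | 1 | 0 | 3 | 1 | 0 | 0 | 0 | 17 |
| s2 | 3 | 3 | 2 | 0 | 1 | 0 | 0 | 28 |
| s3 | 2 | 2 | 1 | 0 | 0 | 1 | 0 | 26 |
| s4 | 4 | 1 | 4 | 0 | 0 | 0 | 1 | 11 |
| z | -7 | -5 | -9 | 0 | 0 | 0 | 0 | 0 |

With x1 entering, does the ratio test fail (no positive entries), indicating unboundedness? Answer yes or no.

Column x1 has positive entries in row(s) 1, 2, 3, 4, so the ratio test bounds it — not unbounded.

no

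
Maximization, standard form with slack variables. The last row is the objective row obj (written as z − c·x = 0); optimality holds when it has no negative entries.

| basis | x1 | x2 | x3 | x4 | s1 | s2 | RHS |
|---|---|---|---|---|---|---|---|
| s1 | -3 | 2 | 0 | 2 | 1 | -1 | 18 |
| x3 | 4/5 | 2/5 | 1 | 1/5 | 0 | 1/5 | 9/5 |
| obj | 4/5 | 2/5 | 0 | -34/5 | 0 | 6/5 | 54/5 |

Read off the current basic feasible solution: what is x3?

9/5

x3 is basic (row 2); its value is the RHS of that row, 9/5.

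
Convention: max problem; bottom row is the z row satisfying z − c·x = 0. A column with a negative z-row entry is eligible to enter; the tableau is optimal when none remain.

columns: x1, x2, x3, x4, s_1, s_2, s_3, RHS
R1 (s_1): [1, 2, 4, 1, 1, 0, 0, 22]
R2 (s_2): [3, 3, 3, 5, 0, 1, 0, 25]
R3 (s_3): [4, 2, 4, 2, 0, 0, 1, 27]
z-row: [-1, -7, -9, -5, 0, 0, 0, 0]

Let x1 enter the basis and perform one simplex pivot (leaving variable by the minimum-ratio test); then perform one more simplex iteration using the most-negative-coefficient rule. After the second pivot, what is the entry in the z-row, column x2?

Ratio test on column x1 — row 1: 22/1 = 22; row 2: 25/3 = 25/3; row 3: 27/4 = 27/4. Minimum is 27/4 at row 3 (s_3 leaves); pivot element 4.
Divide row 3 by 4; eliminate column x1 from the other rows.
Second iteration: most negative z-row entry is -8 in column x3, so x3 enters.
Ratio test on column x3 — row 1: (61/4)/3 = 61/12; row 2: entry 0 ≤ 0; row 3: (27/4)/1 = 27/4. Minimum is 61/12 at row 1 (s_1 leaves); pivot element 3.
Divide row 1 by 3; eliminate column x3 from the other rows.
After both pivots, the entry at the z-row, column x2 is -5/2.

-5/2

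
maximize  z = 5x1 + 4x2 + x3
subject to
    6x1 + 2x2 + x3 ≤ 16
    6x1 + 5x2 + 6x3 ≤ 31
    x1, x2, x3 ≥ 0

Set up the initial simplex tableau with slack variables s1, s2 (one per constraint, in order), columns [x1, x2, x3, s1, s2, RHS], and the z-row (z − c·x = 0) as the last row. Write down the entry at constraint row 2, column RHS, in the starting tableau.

31

The RHS of constraint 2 is b_2 = 31.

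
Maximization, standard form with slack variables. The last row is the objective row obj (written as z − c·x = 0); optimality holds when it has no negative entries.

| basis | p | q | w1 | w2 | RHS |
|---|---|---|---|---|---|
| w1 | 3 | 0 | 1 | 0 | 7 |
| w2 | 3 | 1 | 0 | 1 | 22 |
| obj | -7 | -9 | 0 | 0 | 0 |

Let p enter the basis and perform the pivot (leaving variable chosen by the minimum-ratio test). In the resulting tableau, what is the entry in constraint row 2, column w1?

-1

Ratio test on column p — row 1: 7/3 = 7/3; row 2: 22/3 = 22/3. Minimum is 7/3 at row 1 (w1 leaves); pivot element 3.
Divide row 1 by 3; eliminate column p from the other rows.
Row 2 update in column w1: 0 − 3·(1/3) = -1.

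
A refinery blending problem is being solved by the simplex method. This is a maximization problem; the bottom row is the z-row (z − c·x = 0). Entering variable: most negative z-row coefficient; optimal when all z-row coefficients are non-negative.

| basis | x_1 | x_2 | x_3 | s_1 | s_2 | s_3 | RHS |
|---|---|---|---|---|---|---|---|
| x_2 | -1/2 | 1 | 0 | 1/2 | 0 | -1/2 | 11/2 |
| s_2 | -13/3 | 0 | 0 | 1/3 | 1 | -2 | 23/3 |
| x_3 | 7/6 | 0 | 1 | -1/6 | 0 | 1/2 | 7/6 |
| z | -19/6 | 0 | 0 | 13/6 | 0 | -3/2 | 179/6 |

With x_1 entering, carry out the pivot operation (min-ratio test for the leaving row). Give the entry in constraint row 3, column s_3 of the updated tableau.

Ratio test on column x_1 — row 1: entry -1/2 ≤ 0; row 2: entry -13/3 ≤ 0; row 3: (7/6)/(7/6) = 1. Minimum is 1 at row 3 (x_3 leaves); pivot element 7/6.
Divide row 3 by 7/6; eliminate column x_1 from the other rows.
In the new row 3, the s_3 entry is the old entry divided by the pivot: (1/2)/(7/6) = 3/7.

3/7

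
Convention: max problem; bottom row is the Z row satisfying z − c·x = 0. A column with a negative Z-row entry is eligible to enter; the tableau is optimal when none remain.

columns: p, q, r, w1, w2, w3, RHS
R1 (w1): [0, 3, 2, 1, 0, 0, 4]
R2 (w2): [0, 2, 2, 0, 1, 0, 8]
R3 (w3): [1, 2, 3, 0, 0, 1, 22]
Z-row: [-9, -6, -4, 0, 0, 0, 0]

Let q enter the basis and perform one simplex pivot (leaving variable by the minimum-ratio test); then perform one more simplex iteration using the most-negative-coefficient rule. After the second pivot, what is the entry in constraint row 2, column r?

2/3

Ratio test on column q — row 1: 4/3 = 4/3; row 2: 8/2 = 4; row 3: 22/2 = 11. Minimum is 4/3 at row 1 (w1 leaves); pivot element 3.
Divide row 1 by 3; eliminate column q from the other rows.
Second iteration: most negative Z-row entry is -9 in column p, so p enters.
Ratio test on column p — row 1: entry 0 ≤ 0; row 2: entry 0 ≤ 0; row 3: (58/3)/1 = 58/3. Minimum is 58/3 at row 3 (w3 leaves); pivot element 1.
Divide row 3 by 1; eliminate column p from the other rows.
After both pivots, the entry at constraint row 2, column r is 2/3.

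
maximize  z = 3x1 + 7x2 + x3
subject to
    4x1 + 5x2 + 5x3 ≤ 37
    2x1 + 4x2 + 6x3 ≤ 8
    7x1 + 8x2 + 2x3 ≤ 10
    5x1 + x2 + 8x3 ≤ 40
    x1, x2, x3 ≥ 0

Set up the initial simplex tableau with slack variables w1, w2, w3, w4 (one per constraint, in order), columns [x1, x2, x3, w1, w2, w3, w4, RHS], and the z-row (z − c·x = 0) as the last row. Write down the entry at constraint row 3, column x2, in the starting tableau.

Constraint 3 has coefficient 8 on x2.

8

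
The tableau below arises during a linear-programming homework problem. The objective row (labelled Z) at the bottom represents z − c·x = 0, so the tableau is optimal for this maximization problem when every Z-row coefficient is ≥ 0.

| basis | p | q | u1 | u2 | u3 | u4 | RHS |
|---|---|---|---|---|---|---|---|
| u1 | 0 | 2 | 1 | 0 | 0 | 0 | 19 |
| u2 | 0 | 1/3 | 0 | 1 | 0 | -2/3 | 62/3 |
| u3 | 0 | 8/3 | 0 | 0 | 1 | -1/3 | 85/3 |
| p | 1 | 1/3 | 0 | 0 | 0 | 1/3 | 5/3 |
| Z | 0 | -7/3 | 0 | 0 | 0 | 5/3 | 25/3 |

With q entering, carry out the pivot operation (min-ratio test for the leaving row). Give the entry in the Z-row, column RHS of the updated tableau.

20

Ratio test on column q — row 1: 19/2 = 19/2; row 2: (62/3)/(1/3) = 62; row 3: (85/3)/(8/3) = 85/8; row 4: (5/3)/(1/3) = 5. Minimum is 5 at row 4 (p leaves); pivot element 1/3.
Divide row 4 by 1/3; eliminate column q from the other rows.
Z-row update in column RHS: 25/3 − (-7/3)·5 = 20.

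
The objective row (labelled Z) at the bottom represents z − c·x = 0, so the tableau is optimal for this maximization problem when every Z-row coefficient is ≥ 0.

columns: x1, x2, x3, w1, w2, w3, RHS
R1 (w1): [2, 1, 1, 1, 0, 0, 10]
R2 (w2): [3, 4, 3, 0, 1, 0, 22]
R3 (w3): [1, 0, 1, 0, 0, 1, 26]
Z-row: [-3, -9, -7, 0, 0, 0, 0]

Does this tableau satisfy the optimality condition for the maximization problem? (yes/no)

The Z-row has a negative entry -9 in column x2, so it is not optimal.

no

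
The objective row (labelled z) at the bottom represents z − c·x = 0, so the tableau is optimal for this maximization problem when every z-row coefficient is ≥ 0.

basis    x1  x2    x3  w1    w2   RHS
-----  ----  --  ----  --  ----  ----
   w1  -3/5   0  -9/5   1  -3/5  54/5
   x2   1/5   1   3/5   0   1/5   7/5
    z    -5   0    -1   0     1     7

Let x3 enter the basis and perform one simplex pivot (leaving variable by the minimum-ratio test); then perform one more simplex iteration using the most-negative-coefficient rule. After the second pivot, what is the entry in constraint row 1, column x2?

3

Ratio test on column x3 — row 1: entry -9/5 ≤ 0; row 2: (7/5)/(3/5) = 7/3. Minimum is 7/3 at row 2 (x2 leaves); pivot element 3/5.
Divide row 2 by 3/5; eliminate column x3 from the other rows.
Second iteration: most negative z-row entry is -14/3 in column x1, so x1 enters.
Ratio test on column x1 — row 1: entry 0 ≤ 0; row 2: (7/3)/(1/3) = 7. Minimum is 7 at row 2 (x3 leaves); pivot element 1/3.
Divide row 2 by 1/3; eliminate column x1 from the other rows.
After both pivots, the entry at constraint row 1, column x2 is 3.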